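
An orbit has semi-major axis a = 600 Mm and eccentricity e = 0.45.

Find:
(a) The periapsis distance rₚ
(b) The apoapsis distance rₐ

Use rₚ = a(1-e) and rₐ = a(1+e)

Convert to SI: a = 600 Mm = 6e+08 m.
(a) rₚ = a(1 − e) = 6e+08 · (1 − 0.45) = 6e+08 · 0.55 ≈ 3.3e+08 m = 330 Mm.
(b) rₐ = a(1 + e) = 6e+08 · (1 + 0.45) = 6e+08 · 1.45 ≈ 8.7e+08 m = 870 Mm.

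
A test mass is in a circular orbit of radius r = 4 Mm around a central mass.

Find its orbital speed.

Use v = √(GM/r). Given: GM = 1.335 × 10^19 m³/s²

Convert to SI: r = 4 Mm = 4e+06 m.
For a circular orbit, gravity supplies the centripetal force, so v = √(GM / r).
v = √(1.335e+19 / 4e+06) m/s ≈ 1.827e+06 m/s = 1827 km/s.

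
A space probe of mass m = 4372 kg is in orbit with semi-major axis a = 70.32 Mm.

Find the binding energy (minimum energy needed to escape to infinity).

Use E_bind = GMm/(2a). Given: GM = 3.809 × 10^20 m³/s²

Convert to SI: a = 70.32 Mm = 7.032e+07 m.
Total orbital energy is E = −GMm/(2a); binding energy is E_bind = −E = GMm/(2a).
E_bind = 3.809e+20 · 4372 / (2 · 7.032e+07) J ≈ 1.184e+16 J = 11.84 PJ.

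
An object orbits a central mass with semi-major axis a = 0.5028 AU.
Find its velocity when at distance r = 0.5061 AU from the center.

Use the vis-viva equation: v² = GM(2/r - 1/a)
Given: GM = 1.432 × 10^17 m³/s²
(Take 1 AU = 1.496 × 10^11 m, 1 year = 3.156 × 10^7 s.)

Convert to SI: a = 0.5028 AU = 7.52189e+10 m; r = 0.5061 AU = 7.57126e+10 m.
Vis-viva: v = √(GM · (2/r − 1/a)).
2/r − 1/a = 2/7.57126e+10 − 1/7.52189e+10 = 1.31212e-11 m⁻¹.
v = √(1.432e+17 · 1.31212e-11) m/s ≈ 1371 m/s = 0.2892 AU/year.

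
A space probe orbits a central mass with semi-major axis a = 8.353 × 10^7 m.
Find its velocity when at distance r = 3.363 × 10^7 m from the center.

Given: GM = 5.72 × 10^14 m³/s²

Vis-viva: v = √(GM · (2/r − 1/a)).
2/r − 1/a = 2/3.363e+07 − 1/8.353e+07 = 4.7499e-08 m⁻¹.
v = √(5.72e+14 · 4.7499e-08) m/s ≈ 5212 m/s = 5.212 km/s.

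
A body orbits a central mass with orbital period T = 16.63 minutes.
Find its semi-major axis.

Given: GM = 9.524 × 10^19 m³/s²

Convert to SI: T = 16.63 minutes = 997.8 s.
Invert Kepler's third law: a = (GM · T² / (4π²))^(1/3).
Substituting T = 997.8 s and GM = 9.524e+19 m³/s²:
a = (9.524e+19 · (997.8)² / (4π²))^(1/3) m
a ≈ 1.339e+08 m = 133.9 Mm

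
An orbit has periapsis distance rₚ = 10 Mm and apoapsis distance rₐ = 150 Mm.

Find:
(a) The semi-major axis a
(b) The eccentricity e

Convert to SI: rₚ = 10 Mm = 1e+07 m; rₐ = 150 Mm = 1.5e+08 m.
(a) a = (rₚ + rₐ) / 2 = (1e+07 + 1.5e+08) / 2 ≈ 8e+07 m = 80 Mm.
(b) e = (rₐ − rₚ) / (rₐ + rₚ) = (1.5e+08 − 1e+07) / (1.5e+08 + 1e+07) ≈ 0.875.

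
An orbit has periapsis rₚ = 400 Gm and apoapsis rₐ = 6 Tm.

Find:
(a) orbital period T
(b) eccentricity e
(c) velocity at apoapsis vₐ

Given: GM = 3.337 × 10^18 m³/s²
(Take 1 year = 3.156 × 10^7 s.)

Convert to SI: rₚ = 400 Gm = 4e+11 m; rₐ = 6 Tm = 6e+12 m.
(a) With a = (rₚ + rₐ)/2 = 3.2e+12 m, T = 2π √(a³/GM) = 2π √((3.2e+12)³/3.337e+18) s ≈ 1.969e+10 s
(b) e = (rₐ − rₚ)/(rₐ + rₚ) = (6e+12 − 4e+11)/(6e+12 + 4e+11) ≈ 0.875
(c) With a = (rₚ + rₐ)/2 = 3.2e+12 m, vₐ = √(GM (2/rₐ − 1/a)) = √(3.337e+18 · (2/6e+12 − 1/3.2e+12)) m/s ≈ 263.7 m/s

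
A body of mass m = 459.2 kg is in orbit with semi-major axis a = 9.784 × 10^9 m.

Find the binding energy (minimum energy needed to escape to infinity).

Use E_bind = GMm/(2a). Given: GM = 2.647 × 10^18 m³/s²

Total orbital energy is E = −GMm/(2a); binding energy is E_bind = −E = GMm/(2a).
E_bind = 2.647e+18 · 459.2 / (2 · 9.784e+09) J ≈ 6.212e+10 J = 62.12 GJ.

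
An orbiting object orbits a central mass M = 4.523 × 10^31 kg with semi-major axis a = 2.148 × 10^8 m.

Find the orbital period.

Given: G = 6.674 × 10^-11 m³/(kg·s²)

GM = G · M = 6.674e-11 · 4.523e+31 = 3.01865e+21 m³/s².
Kepler's third law: T = 2π √(a³ / GM).
Substituting a = 2.148e+08 m and GM = 3.01865e+21 m³/s²:
T = 2π √((2.148e+08)³ / 3.01865e+21) s
T ≈ 360 s = 6 minutes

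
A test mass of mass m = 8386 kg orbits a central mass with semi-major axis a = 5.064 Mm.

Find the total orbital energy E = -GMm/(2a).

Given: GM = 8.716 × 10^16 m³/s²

Convert to SI: a = 5.064 Mm = 5.064e+06 m.
E = −GMm / (2a).
E = −8.716e+16 · 8386 / (2 · 5.064e+06) J ≈ -7.217e+13 J = -72.17 TJ.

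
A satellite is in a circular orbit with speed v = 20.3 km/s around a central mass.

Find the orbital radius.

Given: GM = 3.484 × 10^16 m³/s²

Convert to SI: v = 20.3 km/s = 20300 m/s.
For a circular orbit, v² = GM / r, so r = GM / v².
r = 3.484e+16 / (20300)² m ≈ 8.454e+07 m = 8.454 × 10^7 m.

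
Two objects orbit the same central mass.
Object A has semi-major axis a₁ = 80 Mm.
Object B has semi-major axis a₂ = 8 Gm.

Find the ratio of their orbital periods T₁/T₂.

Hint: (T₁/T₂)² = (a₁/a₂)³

Convert to SI: a₁ = 80 Mm = 8e+07 m; a₂ = 8 Gm = 8e+09 m.
From Kepler's third law, (T₁/T₂)² = (a₁/a₂)³, so T₁/T₂ = (a₁/a₂)^(3/2).
a₁/a₂ = 8e+07 / 8e+09 = 0.01.
T₁/T₂ = (0.01)^(3/2) ≈ 0.001.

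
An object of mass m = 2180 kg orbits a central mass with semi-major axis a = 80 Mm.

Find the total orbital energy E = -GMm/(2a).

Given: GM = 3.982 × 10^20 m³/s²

Convert to SI: a = 80 Mm = 8e+07 m.
E = −GMm / (2a).
E = −3.982e+20 · 2180 / (2 · 8e+07) J ≈ -5.425e+15 J = -5.425 PJ.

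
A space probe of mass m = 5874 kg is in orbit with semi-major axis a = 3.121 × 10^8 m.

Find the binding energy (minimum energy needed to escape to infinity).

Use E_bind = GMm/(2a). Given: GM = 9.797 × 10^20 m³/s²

Total orbital energy is E = −GMm/(2a); binding energy is E_bind = −E = GMm/(2a).
E_bind = 9.797e+20 · 5874 / (2 · 3.121e+08) J ≈ 9.219e+15 J = 9.219 PJ.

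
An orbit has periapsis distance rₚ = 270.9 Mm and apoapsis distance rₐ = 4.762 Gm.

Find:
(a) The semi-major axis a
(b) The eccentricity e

Convert to SI: rₚ = 270.9 Mm = 2.709e+08 m; rₐ = 4.762 Gm = 4.762e+09 m.
(a) a = (rₚ + rₐ) / 2 = (2.709e+08 + 4.762e+09) / 2 ≈ 2.516e+09 m = 2.516 Gm.
(b) e = (rₐ − rₚ) / (rₐ + rₚ) = (4.762e+09 − 2.709e+08) / (4.762e+09 + 2.709e+08) ≈ 0.8923.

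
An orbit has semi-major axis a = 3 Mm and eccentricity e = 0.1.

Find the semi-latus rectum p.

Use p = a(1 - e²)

Convert to SI: a = 3 Mm = 3e+06 m.
p = a (1 − e²).
p = 3e+06 · (1 − (0.1)²) = 3e+06 · 0.99 ≈ 2.97e+06 m = 2.97 Mm.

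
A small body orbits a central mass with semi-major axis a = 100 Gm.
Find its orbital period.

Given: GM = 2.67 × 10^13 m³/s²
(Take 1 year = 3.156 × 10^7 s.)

Convert to SI: a = 100 Gm = 1e+11 m.
Kepler's third law: T = 2π √(a³ / GM).
Substituting a = 1e+11 m and GM = 2.67e+13 m³/s²:
T = 2π √((1e+11)³ / 2.67e+13) s
T ≈ 3.845e+10 s = 1218 years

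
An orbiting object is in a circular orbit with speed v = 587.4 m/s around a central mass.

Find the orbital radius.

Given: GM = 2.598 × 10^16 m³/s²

For a circular orbit, v² = GM / r, so r = GM / v².
r = 2.598e+16 / (587.4)² m ≈ 7.53e+10 m = 75.3 Gm.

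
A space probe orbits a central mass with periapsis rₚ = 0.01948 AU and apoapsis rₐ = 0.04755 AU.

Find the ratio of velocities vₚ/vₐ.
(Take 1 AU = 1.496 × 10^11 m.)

Convert to SI: rₚ = 0.01948 AU = 2.91421e+09 m; rₐ = 0.04755 AU = 7.11348e+09 m.
Conservation of angular momentum gives rₚvₚ = rₐvₐ, so vₚ/vₐ = rₐ/rₚ.
vₚ/vₐ = 7.11348e+09 / 2.91421e+09 ≈ 2.441.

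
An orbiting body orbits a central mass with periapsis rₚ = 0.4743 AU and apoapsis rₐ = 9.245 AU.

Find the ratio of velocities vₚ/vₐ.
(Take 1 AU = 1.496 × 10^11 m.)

Convert to SI: rₚ = 0.4743 AU = 7.09553e+10 m; rₐ = 9.245 AU = 1.38305e+12 m.
Conservation of angular momentum gives rₚvₚ = rₐvₐ, so vₚ/vₐ = rₐ/rₚ.
vₚ/vₐ = 1.38305e+12 / 7.09553e+10 ≈ 19.49.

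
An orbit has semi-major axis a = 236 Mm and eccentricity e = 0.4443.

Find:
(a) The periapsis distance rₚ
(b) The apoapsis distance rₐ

Convert to SI: a = 236 Mm = 2.36e+08 m.
(a) rₚ = a(1 − e) = 2.36e+08 · (1 − 0.4443) = 2.36e+08 · 0.5557 ≈ 1.311e+08 m = 131.1 Mm.
(b) rₐ = a(1 + e) = 2.36e+08 · (1 + 0.4443) = 2.36e+08 · 1.4443 ≈ 3.409e+08 m = 340.9 Mm.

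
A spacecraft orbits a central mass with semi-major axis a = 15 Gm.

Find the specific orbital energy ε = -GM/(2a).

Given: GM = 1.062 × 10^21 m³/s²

Convert to SI: a = 15 Gm = 1.5e+10 m.
ε = −GM / (2a).
ε = −1.062e+21 / (2 · 1.5e+10) J/kg ≈ -3.54e+10 J/kg = -35.4 GJ/kg.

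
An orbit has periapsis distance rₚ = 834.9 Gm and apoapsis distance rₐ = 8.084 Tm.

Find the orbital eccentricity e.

Convert to SI: rₚ = 834.9 Gm = 8.349e+11 m; rₐ = 8.084 Tm = 8.084e+12 m.
e = (rₐ − rₚ) / (rₐ + rₚ).
e = (8.084e+12 − 8.349e+11) / (8.084e+12 + 8.349e+11) = 7.2491e+12 / 8.9189e+12 ≈ 0.8128.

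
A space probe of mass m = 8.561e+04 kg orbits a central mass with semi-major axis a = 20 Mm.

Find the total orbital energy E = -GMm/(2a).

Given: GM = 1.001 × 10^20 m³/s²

Convert to SI: a = 20 Mm = 2e+07 m.
E = −GMm / (2a).
E = −1.001e+20 · 8.561e+04 / (2 · 2e+07) J ≈ -2.142e+17 J = -214.2 PJ.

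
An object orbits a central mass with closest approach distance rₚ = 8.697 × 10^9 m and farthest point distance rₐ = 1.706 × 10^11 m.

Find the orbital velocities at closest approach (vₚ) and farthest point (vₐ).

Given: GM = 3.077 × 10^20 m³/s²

Use the vis-viva equation v² = GM(2/r − 1/a) with a = (rₚ + rₐ)/2 = (8.697e+09 + 1.706e+11)/2 = 8.96485e+10 m.
vₚ = √(GM · (2/rₚ − 1/a)) = √(3.077e+20 · (2/8.697e+09 − 1/8.96485e+10)) m/s ≈ 2.595e+05 m/s = 259.5 km/s.
vₐ = √(GM · (2/rₐ − 1/a)) = √(3.077e+20 · (2/1.706e+11 − 1/8.96485e+10)) m/s ≈ 1.323e+04 m/s = 13.23 km/s.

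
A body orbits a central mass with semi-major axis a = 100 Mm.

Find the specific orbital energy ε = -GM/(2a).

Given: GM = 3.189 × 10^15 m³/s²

Convert to SI: a = 100 Mm = 1e+08 m.
ε = −GM / (2a).
ε = −3.189e+15 / (2 · 1e+08) J/kg ≈ -1.594e+07 J/kg = -15.95 MJ/kg.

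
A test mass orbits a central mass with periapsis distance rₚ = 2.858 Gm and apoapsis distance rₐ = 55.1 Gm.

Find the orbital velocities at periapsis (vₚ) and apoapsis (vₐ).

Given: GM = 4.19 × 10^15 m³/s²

Convert to SI: rₚ = 2.858 Gm = 2.858e+09 m; rₐ = 55.1 Gm = 5.51e+10 m.
Use the vis-viva equation v² = GM(2/r − 1/a) with a = (rₚ + rₐ)/2 = (2.858e+09 + 5.51e+10)/2 = 2.8979e+10 m.
vₚ = √(GM · (2/rₚ − 1/a)) = √(4.19e+15 · (2/2.858e+09 − 1/2.8979e+10)) m/s ≈ 1670 m/s = 1.67 km/s.
vₐ = √(GM · (2/rₐ − 1/a)) = √(4.19e+15 · (2/5.51e+10 − 1/2.8979e+10)) m/s ≈ 86.6 m/s = 86.6 m/s.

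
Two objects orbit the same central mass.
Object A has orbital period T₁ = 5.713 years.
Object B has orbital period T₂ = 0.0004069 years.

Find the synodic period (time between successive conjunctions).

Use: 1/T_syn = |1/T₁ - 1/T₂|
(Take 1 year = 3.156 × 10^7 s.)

Convert to SI: T₁ = 5.713 years = 1.80302e+08 s; T₂ = 0.0004069 years = 12841.8 s.
T_syn = |T₁ · T₂ / (T₁ − T₂)|.
T_syn = |1.80302e+08 · 12841.8 / (1.80302e+08 − 12841.8)| s ≈ 1.284e+04 s = 0.0004069 years.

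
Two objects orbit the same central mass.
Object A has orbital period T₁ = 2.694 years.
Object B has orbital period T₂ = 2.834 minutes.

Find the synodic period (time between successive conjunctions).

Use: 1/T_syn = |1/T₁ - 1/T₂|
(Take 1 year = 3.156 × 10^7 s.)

Convert to SI: T₁ = 2.694 years = 8.50226e+07 s; T₂ = 2.834 minutes = 170.04 s.
T_syn = |T₁ · T₂ / (T₁ − T₂)|.
T_syn = |8.50226e+07 · 170.04 / (8.50226e+07 − 170.04)| s ≈ 170 s = 2.834 minutes.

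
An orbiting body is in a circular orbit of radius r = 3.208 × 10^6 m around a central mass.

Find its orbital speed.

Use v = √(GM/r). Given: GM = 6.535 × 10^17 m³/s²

For a circular orbit, gravity supplies the centripetal force, so v = √(GM / r).
v = √(6.535e+17 / 3.208e+06) m/s ≈ 4.513e+05 m/s = 451.3 km/s.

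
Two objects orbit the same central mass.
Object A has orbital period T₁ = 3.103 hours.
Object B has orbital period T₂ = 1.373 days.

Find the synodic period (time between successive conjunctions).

Convert to SI: T₁ = 3.103 hours = 11170.8 s; T₂ = 1.373 days = 118627 s.
T_syn = |T₁ · T₂ / (T₁ − T₂)|.
T_syn = |11170.8 · 118627 / (11170.8 − 118627)| s ≈ 1.233e+04 s = 3.426 hours.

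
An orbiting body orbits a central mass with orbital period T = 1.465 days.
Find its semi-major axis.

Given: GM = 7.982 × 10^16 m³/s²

Convert to SI: T = 1.465 days = 126576 s.
Invert Kepler's third law: a = (GM · T² / (4π²))^(1/3).
Substituting T = 126576 s and GM = 7.982e+16 m³/s²:
a = (7.982e+16 · (126576)² / (4π²))^(1/3) m
a ≈ 3.188e+08 m = 3.188 × 10^8 m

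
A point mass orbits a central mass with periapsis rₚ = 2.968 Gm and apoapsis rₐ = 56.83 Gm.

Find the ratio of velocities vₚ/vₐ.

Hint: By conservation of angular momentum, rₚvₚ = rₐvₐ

Convert to SI: rₚ = 2.968 Gm = 2.968e+09 m; rₐ = 56.83 Gm = 5.683e+10 m.
Conservation of angular momentum gives rₚvₚ = rₐvₐ, so vₚ/vₐ = rₐ/rₚ.
vₚ/vₐ = 5.683e+10 / 2.968e+09 ≈ 19.15.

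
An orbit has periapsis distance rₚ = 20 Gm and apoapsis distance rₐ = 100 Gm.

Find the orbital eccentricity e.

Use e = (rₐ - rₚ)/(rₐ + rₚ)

Convert to SI: rₚ = 20 Gm = 2e+10 m; rₐ = 100 Gm = 1e+11 m.
e = (rₐ − rₚ) / (rₐ + rₚ).
e = (1e+11 − 2e+10) / (1e+11 + 2e+10) = 8e+10 / 1.2e+11 ≈ 0.6667.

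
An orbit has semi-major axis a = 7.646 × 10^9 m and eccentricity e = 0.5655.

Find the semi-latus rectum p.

p = a (1 − e²).
p = 7.646e+09 · (1 − (0.5655)²) = 7.646e+09 · 0.68021 ≈ 5.201e+09 m = 5.201 × 10^9 m.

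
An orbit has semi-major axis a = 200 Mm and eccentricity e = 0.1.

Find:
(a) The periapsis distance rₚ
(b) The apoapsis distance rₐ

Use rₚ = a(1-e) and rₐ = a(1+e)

Convert to SI: a = 200 Mm = 2e+08 m.
(a) rₚ = a(1 − e) = 2e+08 · (1 − 0.1) = 2e+08 · 0.9 ≈ 1.8e+08 m = 180 Mm.
(b) rₐ = a(1 + e) = 2e+08 · (1 + 0.1) = 2e+08 · 1.1 ≈ 2.2e+08 m = 220 Mm.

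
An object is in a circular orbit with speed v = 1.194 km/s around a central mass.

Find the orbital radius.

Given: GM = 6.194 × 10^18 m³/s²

Convert to SI: v = 1.194 km/s = 1194 m/s.
For a circular orbit, v² = GM / r, so r = GM / v².
r = 6.194e+18 / (1194)² m ≈ 4.345e+12 m = 4.345 Tm.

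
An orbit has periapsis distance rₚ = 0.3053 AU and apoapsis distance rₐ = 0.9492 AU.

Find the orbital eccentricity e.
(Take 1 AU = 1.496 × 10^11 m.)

Convert to SI: rₚ = 0.3053 AU = 4.56729e+10 m; rₐ = 0.9492 AU = 1.42e+11 m.
e = (rₐ − rₚ) / (rₐ + rₚ).
e = (1.42e+11 − 4.56729e+10) / (1.42e+11 + 4.56729e+10) = 9.63274e+10 / 1.87673e+11 ≈ 0.5133.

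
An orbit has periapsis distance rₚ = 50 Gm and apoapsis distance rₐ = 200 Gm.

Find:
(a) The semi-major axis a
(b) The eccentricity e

Convert to SI: rₚ = 50 Gm = 5e+10 m; rₐ = 200 Gm = 2e+11 m.
(a) a = (rₚ + rₐ) / 2 = (5e+10 + 2e+11) / 2 ≈ 1.25e+11 m = 125 Gm.
(b) e = (rₐ − rₚ) / (rₐ + rₚ) = (2e+11 − 5e+10) / (2e+11 + 5e+10) ≈ 0.6.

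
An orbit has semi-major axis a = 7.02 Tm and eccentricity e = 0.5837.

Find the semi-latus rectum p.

Convert to SI: a = 7.02 Tm = 7.02e+12 m.
p = a (1 − e²).
p = 7.02e+12 · (1 − (0.5837)²) = 7.02e+12 · 0.659294 ≈ 4.628e+12 m = 4.628 Tm.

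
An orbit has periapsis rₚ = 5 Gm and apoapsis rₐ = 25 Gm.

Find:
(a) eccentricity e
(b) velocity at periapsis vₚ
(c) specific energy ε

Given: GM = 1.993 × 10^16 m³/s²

Convert to SI: rₚ = 5 Gm = 5e+09 m; rₐ = 25 Gm = 2.5e+10 m.
(a) e = (rₐ − rₚ)/(rₐ + rₚ) = (2.5e+10 − 5e+09)/(2.5e+10 + 5e+09) ≈ 0.6667
(b) With a = (rₚ + rₐ)/2 = 1.5e+10 m, vₚ = √(GM (2/rₚ − 1/a)) = √(1.993e+16 · (2/5e+09 − 1/1.5e+10)) m/s ≈ 2577 m/s
(c) With a = (rₚ + rₐ)/2 = 1.5e+10 m, ε = −GM/(2a) = −1.993e+16/(2 · 1.5e+10) J/kg ≈ -6.643e+05 J/kg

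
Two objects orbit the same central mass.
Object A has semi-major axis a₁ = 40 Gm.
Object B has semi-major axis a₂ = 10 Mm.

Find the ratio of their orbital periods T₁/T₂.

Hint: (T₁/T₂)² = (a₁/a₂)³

Convert to SI: a₁ = 40 Gm = 4e+10 m; a₂ = 10 Mm = 1e+07 m.
From Kepler's third law, (T₁/T₂)² = (a₁/a₂)³, so T₁/T₂ = (a₁/a₂)^(3/2).
a₁/a₂ = 4e+10 / 1e+07 = 4000.
T₁/T₂ = (4000)^(3/2) ≈ 2.53e+05.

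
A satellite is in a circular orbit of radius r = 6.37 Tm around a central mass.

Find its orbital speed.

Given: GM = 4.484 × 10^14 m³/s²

Convert to SI: r = 6.37 Tm = 6.37e+12 m.
For a circular orbit, gravity supplies the centripetal force, so v = √(GM / r).
v = √(4.484e+14 / 6.37e+12) m/s ≈ 8.39 m/s = 8.39 m/s.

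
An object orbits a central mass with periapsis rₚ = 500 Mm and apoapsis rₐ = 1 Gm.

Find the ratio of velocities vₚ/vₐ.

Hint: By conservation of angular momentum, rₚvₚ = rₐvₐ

Convert to SI: rₚ = 500 Mm = 5e+08 m; rₐ = 1 Gm = 1e+09 m.
Conservation of angular momentum gives rₚvₚ = rₐvₐ, so vₚ/vₐ = rₐ/rₚ.
vₚ/vₐ = 1e+09 / 5e+08 ≈ 2.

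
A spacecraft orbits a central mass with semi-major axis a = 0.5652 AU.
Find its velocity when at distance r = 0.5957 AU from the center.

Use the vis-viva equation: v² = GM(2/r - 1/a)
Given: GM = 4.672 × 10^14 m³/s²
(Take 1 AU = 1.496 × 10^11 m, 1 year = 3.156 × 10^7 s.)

Convert to SI: a = 0.5652 AU = 8.45539e+10 m; r = 0.5957 AU = 8.91167e+10 m.
Vis-viva: v = √(GM · (2/r − 1/a)).
2/r − 1/a = 2/8.91167e+10 − 1/8.45539e+10 = 1.06157e-11 m⁻¹.
v = √(4.672e+14 · 1.06157e-11) m/s ≈ 70.42 m/s = 0.01486 AU/year.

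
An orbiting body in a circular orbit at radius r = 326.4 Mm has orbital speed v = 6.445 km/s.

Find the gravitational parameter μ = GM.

Convert to SI: r = 326.4 Mm = 3.264e+08 m; v = 6.445 km/s = 6445 m/s.
For a circular orbit v² = GM/r, so GM = v² · r.
GM = (6445)² · 3.264e+08 m³/s² ≈ 1.356e+16 m³/s² = 1.356 × 10^16 m³/s².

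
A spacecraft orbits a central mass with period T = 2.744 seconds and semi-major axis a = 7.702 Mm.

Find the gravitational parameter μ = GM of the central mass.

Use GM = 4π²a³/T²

Convert to SI: a = 7.702 Mm = 7.702e+06 m.
GM = 4π² · a³ / T².
GM = 4π² · (7.702e+06)³ / (2.744)² m³/s² ≈ 2.396e+21 m³/s² = 2.396 × 10^21 m³/s².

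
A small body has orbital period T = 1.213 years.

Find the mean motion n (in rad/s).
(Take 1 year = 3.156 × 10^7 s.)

Convert to SI: T = 1.213 years = 3.82823e+07 s.
n = 2π / T.
n = 2π / 3.82823e+07 s ≈ 1.641e-07 rad/s.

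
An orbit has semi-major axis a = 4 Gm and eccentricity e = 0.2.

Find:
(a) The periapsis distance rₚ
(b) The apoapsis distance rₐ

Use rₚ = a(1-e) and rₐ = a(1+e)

Convert to SI: a = 4 Gm = 4e+09 m.
(a) rₚ = a(1 − e) = 4e+09 · (1 − 0.2) = 4e+09 · 0.8 ≈ 3.2e+09 m = 3.2 Gm.
(b) rₐ = a(1 + e) = 4e+09 · (1 + 0.2) = 4e+09 · 1.2 ≈ 4.8e+09 m = 4.8 Gm.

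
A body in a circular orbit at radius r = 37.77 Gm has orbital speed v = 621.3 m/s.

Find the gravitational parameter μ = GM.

Convert to SI: r = 37.77 Gm = 3.777e+10 m.
For a circular orbit v² = GM/r, so GM = v² · r.
GM = (621.3)² · 3.777e+10 m³/s² ≈ 1.458e+16 m³/s² = 1.458 × 10^16 m³/s².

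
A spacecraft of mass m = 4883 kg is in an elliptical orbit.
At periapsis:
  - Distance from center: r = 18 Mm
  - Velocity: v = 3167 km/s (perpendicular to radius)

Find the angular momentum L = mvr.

Convert to SI: r = 18 Mm = 1.8e+07 m; v = 3167 km/s = 3.167e+06 m/s.
Since v is perpendicular to r, L = m · v · r.
L = 4883 · 3.167e+06 · 1.8e+07 kg·m²/s ≈ 2.784e+17 kg·m²/s.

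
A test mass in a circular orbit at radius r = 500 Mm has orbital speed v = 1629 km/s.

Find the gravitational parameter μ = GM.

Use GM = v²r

Convert to SI: r = 500 Mm = 5e+08 m; v = 1629 km/s = 1.629e+06 m/s.
For a circular orbit v² = GM/r, so GM = v² · r.
GM = (1.629e+06)² · 5e+08 m³/s² ≈ 1.327e+21 m³/s² = 1.327 × 10^21 m³/s².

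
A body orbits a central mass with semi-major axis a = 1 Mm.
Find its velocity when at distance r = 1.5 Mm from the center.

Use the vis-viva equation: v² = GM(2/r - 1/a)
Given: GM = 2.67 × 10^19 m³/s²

Convert to SI: a = 1 Mm = 1e+06 m; r = 1.5 Mm = 1.5e+06 m.
Vis-viva: v = √(GM · (2/r − 1/a)).
2/r − 1/a = 2/1.5e+06 − 1/1e+06 = 3.33333e-07 m⁻¹.
v = √(2.67e+19 · 3.33333e-07) m/s ≈ 2.983e+06 m/s = 2983 km/s.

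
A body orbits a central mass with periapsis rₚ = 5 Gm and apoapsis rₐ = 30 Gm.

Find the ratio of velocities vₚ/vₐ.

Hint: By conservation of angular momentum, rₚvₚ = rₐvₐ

Convert to SI: rₚ = 5 Gm = 5e+09 m; rₐ = 30 Gm = 3e+10 m.
Conservation of angular momentum gives rₚvₚ = rₐvₐ, so vₚ/vₐ = rₐ/rₚ.
vₚ/vₐ = 3e+10 / 5e+09 ≈ 6.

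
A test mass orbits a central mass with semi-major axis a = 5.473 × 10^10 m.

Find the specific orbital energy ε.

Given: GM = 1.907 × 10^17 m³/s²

ε = −GM / (2a).
ε = −1.907e+17 / (2 · 5.473e+10) J/kg ≈ -1.742e+06 J/kg = -1.742 MJ/kg.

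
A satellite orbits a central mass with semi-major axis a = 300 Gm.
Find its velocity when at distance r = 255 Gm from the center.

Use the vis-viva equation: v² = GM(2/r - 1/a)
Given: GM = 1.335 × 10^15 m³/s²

Convert to SI: a = 300 Gm = 3e+11 m; r = 255 Gm = 2.55e+11 m.
Vis-viva: v = √(GM · (2/r − 1/a)).
2/r − 1/a = 2/2.55e+11 − 1/3e+11 = 4.5098e-12 m⁻¹.
v = √(1.335e+15 · 4.5098e-12) m/s ≈ 77.59 m/s = 77.59 m/s.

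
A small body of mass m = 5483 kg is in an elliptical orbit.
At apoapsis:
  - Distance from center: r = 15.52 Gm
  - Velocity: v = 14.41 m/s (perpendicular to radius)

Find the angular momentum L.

Convert to SI: r = 15.52 Gm = 1.552e+10 m.
Since v is perpendicular to r, L = m · v · r.
L = 5483 · 14.41 · 1.552e+10 kg·m²/s ≈ 1.226e+15 kg·m²/s.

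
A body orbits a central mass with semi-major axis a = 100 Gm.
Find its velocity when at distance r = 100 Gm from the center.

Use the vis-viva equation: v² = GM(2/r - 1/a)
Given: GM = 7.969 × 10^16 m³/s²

Convert to SI: a = 100 Gm = 1e+11 m; r = 100 Gm = 1e+11 m.
Vis-viva: v = √(GM · (2/r − 1/a)).
2/r − 1/a = 2/1e+11 − 1/1e+11 = 1e-11 m⁻¹.
v = √(7.969e+16 · 1e-11) m/s ≈ 892.7 m/s = 892.7 m/s.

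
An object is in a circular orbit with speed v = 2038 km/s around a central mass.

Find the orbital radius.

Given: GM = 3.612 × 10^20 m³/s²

Convert to SI: v = 2038 km/s = 2.038e+06 m/s.
For a circular orbit, v² = GM / r, so r = GM / v².
r = 3.612e+20 / (2.038e+06)² m ≈ 8.696e+07 m = 86.96 Mm.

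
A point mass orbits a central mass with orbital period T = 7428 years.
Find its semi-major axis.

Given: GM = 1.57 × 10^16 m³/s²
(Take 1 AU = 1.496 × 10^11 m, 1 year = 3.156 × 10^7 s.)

Convert to SI: T = 7428 years = 2.34428e+11 s.
Invert Kepler's third law: a = (GM · T² / (4π²))^(1/3).
Substituting T = 2.34428e+11 s and GM = 1.57e+16 m³/s²:
a = (1.57e+16 · (2.34428e+11)² / (4π²))^(1/3) m
a ≈ 2.796e+12 m = 18.69 AU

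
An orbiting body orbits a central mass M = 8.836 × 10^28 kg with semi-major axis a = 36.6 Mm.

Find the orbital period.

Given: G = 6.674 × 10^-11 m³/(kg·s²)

Convert to SI: a = 36.6 Mm = 3.66e+07 m.
GM = G · M = 6.674e-11 · 8.836e+28 = 5.89715e+18 m³/s².
Kepler's third law: T = 2π √(a³ / GM).
Substituting a = 3.66e+07 m and GM = 5.89715e+18 m³/s²:
T = 2π √((3.66e+07)³ / 5.89715e+18) s
T ≈ 572.9 s = 9.548 minutes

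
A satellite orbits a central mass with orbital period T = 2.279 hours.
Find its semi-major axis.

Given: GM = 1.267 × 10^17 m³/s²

Convert to SI: T = 2.279 hours = 8204.4 s.
Invert Kepler's third law: a = (GM · T² / (4π²))^(1/3).
Substituting T = 8204.4 s and GM = 1.267e+17 m³/s²:
a = (1.267e+17 · (8204.4)² / (4π²))^(1/3) m
a ≈ 6e+07 m = 60 Mm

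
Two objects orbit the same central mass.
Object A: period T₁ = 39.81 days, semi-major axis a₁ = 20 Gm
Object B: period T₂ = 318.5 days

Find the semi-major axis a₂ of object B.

Convert to SI: T₁ = 39.81 days = 3.43958e+06 s; a₁ = 20 Gm = 2e+10 m; T₂ = 318.5 days = 2.75184e+07 s.
Kepler's third law: (T₁/T₂)² = (a₁/a₂)³ ⇒ a₂ = a₁ · (T₂/T₁)^(2/3).
T₂/T₁ = 2.75184e+07 / 3.43958e+06 = 8.0005.
a₂ = 2e+10 · (8.0005)^(2/3) m ≈ 8e+10 m = 80 Gm.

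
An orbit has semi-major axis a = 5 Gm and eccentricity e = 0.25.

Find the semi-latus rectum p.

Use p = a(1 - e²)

Convert to SI: a = 5 Gm = 5e+09 m.
p = a (1 − e²).
p = 5e+09 · (1 − (0.25)²) = 5e+09 · 0.9375 ≈ 4.688e+09 m = 4.688 Gm.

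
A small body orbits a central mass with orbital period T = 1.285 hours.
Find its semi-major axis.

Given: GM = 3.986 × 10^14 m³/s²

Convert to SI: T = 1.285 hours = 4626 s.
Invert Kepler's third law: a = (GM · T² / (4π²))^(1/3).
Substituting T = 4626 s and GM = 3.986e+14 m³/s²:
a = (3.986e+14 · (4626)² / (4π²))^(1/3) m
a ≈ 6.001e+06 m = 6.001 Mm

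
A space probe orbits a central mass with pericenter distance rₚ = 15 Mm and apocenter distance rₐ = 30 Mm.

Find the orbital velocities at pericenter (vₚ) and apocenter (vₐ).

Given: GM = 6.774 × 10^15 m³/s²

Convert to SI: rₚ = 15 Mm = 1.5e+07 m; rₐ = 30 Mm = 3e+07 m.
Use the vis-viva equation v² = GM(2/r − 1/a) with a = (rₚ + rₐ)/2 = (1.5e+07 + 3e+07)/2 = 2.25e+07 m.
vₚ = √(GM · (2/rₚ − 1/a)) = √(6.774e+15 · (2/1.5e+07 − 1/2.25e+07)) m/s ≈ 2.454e+04 m/s = 24.54 km/s.
vₐ = √(GM · (2/rₐ − 1/a)) = √(6.774e+15 · (2/3e+07 − 1/2.25e+07)) m/s ≈ 1.227e+04 m/s = 12.27 km/s.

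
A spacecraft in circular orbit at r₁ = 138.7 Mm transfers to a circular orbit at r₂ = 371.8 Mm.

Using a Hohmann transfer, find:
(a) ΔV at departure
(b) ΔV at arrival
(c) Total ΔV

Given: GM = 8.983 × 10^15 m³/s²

Convert to SI: r₁ = 138.7 Mm = 1.387e+08 m; r₂ = 371.8 Mm = 3.718e+08 m.
Transfer semi-major axis: a_t = (r₁ + r₂)/2 = (1.387e+08 + 3.718e+08)/2 = 2.5525e+08 m.
Circular speeds: v₁ = √(GM/r₁) = 8047.71 m/s, v₂ = √(GM/r₂) = 4915.37 m/s.
Transfer speeds (vis-viva v² = GM(2/r − 1/a_t)): v₁ᵗ = 9712.8 m/s, v₂ᵗ = 3623.36 m/s.
(a) ΔV₁ = |v₁ᵗ − v₁| ≈ 1665 m/s = 1.665 km/s.
(b) ΔV₂ = |v₂ − v₂ᵗ| ≈ 1292 m/s = 1.292 km/s.
(c) ΔV_total = ΔV₁ + ΔV₂ ≈ 2957 m/s = 2.957 km/s.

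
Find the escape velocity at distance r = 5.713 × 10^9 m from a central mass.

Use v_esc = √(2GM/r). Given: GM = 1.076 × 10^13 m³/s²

Escape velocity comes from setting total energy to zero: ½v² − GM/r = 0 ⇒ v_esc = √(2GM / r).
v_esc = √(2 · 1.076e+13 / 5.713e+09) m/s ≈ 61.37 m/s = 61.37 m/s.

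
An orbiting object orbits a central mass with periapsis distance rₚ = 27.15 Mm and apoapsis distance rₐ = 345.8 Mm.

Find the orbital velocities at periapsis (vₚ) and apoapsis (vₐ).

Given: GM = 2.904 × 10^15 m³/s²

Convert to SI: rₚ = 27.15 Mm = 2.715e+07 m; rₐ = 345.8 Mm = 3.458e+08 m.
Use the vis-viva equation v² = GM(2/r − 1/a) with a = (rₚ + rₐ)/2 = (2.715e+07 + 3.458e+08)/2 = 1.86475e+08 m.
vₚ = √(GM · (2/rₚ − 1/a)) = √(2.904e+15 · (2/2.715e+07 − 1/1.86475e+08)) m/s ≈ 1.408e+04 m/s = 14.08 km/s.
vₐ = √(GM · (2/rₐ − 1/a)) = √(2.904e+15 · (2/3.458e+08 − 1/1.86475e+08)) m/s ≈ 1106 m/s = 1.106 km/s.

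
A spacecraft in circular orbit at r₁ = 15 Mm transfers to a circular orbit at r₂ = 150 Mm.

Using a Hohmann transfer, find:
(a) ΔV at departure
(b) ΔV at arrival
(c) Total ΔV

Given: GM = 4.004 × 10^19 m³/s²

Convert to SI: r₁ = 15 Mm = 1.5e+07 m; r₂ = 150 Mm = 1.5e+08 m.
Transfer semi-major axis: a_t = (r₁ + r₂)/2 = (1.5e+07 + 1.5e+08)/2 = 8.25e+07 m.
Circular speeds: v₁ = √(GM/r₁) = 1.63381e+06 m/s, v₂ = √(GM/r₂) = 516656 m/s.
Transfer speeds (vis-viva v² = GM(2/r − 1/a_t)): v₁ᵗ = 2.20303e+06 m/s, v₂ᵗ = 220303 m/s.
(a) ΔV₁ = |v₁ᵗ − v₁| ≈ 5.692e+05 m/s = 569.2 km/s.
(b) ΔV₂ = |v₂ − v₂ᵗ| ≈ 2.964e+05 m/s = 296.4 km/s.
(c) ΔV_total = ΔV₁ + ΔV₂ ≈ 8.656e+05 m/s = 865.6 km/s.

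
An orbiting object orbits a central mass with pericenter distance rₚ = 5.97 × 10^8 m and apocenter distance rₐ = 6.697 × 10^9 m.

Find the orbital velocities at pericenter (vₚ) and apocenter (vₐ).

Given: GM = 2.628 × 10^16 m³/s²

Use the vis-viva equation v² = GM(2/r − 1/a) with a = (rₚ + rₐ)/2 = (5.97e+08 + 6.697e+09)/2 = 3.647e+09 m.
vₚ = √(GM · (2/rₚ − 1/a)) = √(2.628e+16 · (2/5.97e+08 − 1/3.647e+09)) m/s ≈ 8991 m/s = 8.991 km/s.
vₐ = √(GM · (2/rₐ − 1/a)) = √(2.628e+16 · (2/6.697e+09 − 1/3.647e+09)) m/s ≈ 801.5 m/s = 801.5 m/s.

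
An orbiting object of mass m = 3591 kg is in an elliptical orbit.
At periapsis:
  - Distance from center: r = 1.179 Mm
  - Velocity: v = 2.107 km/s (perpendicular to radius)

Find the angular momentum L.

Convert to SI: r = 1.179 Mm = 1.179e+06 m; v = 2.107 km/s = 2107 m/s.
Since v is perpendicular to r, L = m · v · r.
L = 3591 · 2107 · 1.179e+06 kg·m²/s ≈ 8.921e+12 kg·m²/s.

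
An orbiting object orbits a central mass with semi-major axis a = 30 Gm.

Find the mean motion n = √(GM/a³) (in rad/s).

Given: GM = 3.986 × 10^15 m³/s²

Convert to SI: a = 30 Gm = 3e+10 m.
n = √(GM / a³).
n = √(3.986e+15 / (3e+10)³) rad/s ≈ 1.215e-08 rad/s.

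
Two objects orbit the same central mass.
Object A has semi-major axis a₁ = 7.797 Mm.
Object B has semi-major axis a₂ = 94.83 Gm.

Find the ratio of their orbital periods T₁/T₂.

Convert to SI: a₁ = 7.797 Mm = 7.797e+06 m; a₂ = 94.83 Gm = 9.483e+10 m.
From Kepler's third law, (T₁/T₂)² = (a₁/a₂)³, so T₁/T₂ = (a₁/a₂)^(3/2).
a₁/a₂ = 7.797e+06 / 9.483e+10 = 8.22208e-05.
T₁/T₂ = (8.22208e-05)^(3/2) ≈ 7.455e-07.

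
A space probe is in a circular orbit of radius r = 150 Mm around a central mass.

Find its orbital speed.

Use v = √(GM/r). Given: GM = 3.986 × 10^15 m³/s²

Convert to SI: r = 150 Mm = 1.5e+08 m.
For a circular orbit, gravity supplies the centripetal force, so v = √(GM / r).
v = √(3.986e+15 / 1.5e+08) m/s ≈ 5155 m/s = 5.155 km/s.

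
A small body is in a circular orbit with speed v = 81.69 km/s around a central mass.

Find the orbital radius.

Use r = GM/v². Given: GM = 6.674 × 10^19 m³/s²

Convert to SI: v = 81.69 km/s = 81690 m/s.
For a circular orbit, v² = GM / r, so r = GM / v².
r = 6.674e+19 / (81690)² m ≈ 1e+10 m = 10 Gm.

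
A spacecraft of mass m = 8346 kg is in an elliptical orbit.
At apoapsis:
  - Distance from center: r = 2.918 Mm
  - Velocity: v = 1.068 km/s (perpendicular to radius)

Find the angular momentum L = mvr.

Convert to SI: r = 2.918 Mm = 2.918e+06 m; v = 1.068 km/s = 1068 m/s.
Since v is perpendicular to r, L = m · v · r.
L = 8346 · 1068 · 2.918e+06 kg·m²/s ≈ 2.601e+13 kg·m²/s.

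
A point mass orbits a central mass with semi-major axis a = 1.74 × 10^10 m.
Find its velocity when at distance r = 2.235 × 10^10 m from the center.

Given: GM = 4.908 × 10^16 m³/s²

Vis-viva: v = √(GM · (2/r − 1/a)).
2/r − 1/a = 2/2.235e+10 − 1/1.74e+10 = 3.20142e-11 m⁻¹.
v = √(4.908e+16 · 3.20142e-11) m/s ≈ 1253 m/s = 1.253 km/s.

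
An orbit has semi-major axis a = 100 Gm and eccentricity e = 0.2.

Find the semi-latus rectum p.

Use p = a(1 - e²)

Convert to SI: a = 100 Gm = 1e+11 m.
p = a (1 − e²).
p = 1e+11 · (1 − (0.2)²) = 1e+11 · 0.96 ≈ 9.6e+10 m = 96 Gm.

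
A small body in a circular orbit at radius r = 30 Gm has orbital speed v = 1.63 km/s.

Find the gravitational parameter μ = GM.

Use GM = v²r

Convert to SI: r = 30 Gm = 3e+10 m; v = 1.63 km/s = 1630 m/s.
For a circular orbit v² = GM/r, so GM = v² · r.
GM = (1630)² · 3e+10 m³/s² ≈ 7.971e+16 m³/s² = 7.971 × 10^16 m³/s².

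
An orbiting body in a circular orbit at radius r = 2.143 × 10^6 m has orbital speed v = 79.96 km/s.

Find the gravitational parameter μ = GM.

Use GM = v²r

Convert to SI: v = 79.96 km/s = 79960 m/s.
For a circular orbit v² = GM/r, so GM = v² · r.
GM = (79960)² · 2.143e+06 m³/s² ≈ 1.37e+16 m³/s² = 1.37 × 10^16 m³/s².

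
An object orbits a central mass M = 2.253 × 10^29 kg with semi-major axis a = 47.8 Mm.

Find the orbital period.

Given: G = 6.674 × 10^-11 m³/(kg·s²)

Convert to SI: a = 47.8 Mm = 4.78e+07 m.
GM = G · M = 6.674e-11 · 2.253e+29 = 1.50365e+19 m³/s².
Kepler's third law: T = 2π √(a³ / GM).
Substituting a = 4.78e+07 m and GM = 1.50365e+19 m³/s²:
T = 2π √((4.78e+07)³ / 1.50365e+19) s
T ≈ 535.5 s = 8.925 minutes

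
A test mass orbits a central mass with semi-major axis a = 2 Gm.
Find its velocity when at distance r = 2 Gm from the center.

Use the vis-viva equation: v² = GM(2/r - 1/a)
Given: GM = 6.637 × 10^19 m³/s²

Convert to SI: a = 2 Gm = 2e+09 m; r = 2 Gm = 2e+09 m.
Vis-viva: v = √(GM · (2/r − 1/a)).
2/r − 1/a = 2/2e+09 − 1/2e+09 = 5e-10 m⁻¹.
v = √(6.637e+19 · 5e-10) m/s ≈ 1.822e+05 m/s = 182.2 km/s.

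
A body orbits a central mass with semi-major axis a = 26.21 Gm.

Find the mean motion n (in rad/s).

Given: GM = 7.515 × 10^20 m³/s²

Convert to SI: a = 26.21 Gm = 2.621e+10 m.
n = √(GM / a³).
n = √(7.515e+20 / (2.621e+10)³) rad/s ≈ 6.46e-06 rad/s.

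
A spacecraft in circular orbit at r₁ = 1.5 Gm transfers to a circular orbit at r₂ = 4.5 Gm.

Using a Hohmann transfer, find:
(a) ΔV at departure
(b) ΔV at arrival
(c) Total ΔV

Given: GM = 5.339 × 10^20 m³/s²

Convert to SI: r₁ = 1.5 Gm = 1.5e+09 m; r₂ = 4.5 Gm = 4.5e+09 m.
Transfer semi-major axis: a_t = (r₁ + r₂)/2 = (1.5e+09 + 4.5e+09)/2 = 3e+09 m.
Circular speeds: v₁ = √(GM/r₁) = 596601 m/s, v₂ = √(GM/r₂) = 344448 m/s.
Transfer speeds (vis-viva v² = GM(2/r − 1/a_t)): v₁ᵗ = 730685 m/s, v₂ᵗ = 243562 m/s.
(a) ΔV₁ = |v₁ᵗ − v₁| ≈ 1.341e+05 m/s = 134.1 km/s.
(b) ΔV₂ = |v₂ − v₂ᵗ| ≈ 1.009e+05 m/s = 100.9 km/s.
(c) ΔV_total = ΔV₁ + ΔV₂ ≈ 2.35e+05 m/s = 235 km/s.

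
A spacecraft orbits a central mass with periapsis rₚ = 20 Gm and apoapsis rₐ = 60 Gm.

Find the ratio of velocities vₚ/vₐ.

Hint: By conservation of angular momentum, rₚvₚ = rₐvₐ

Convert to SI: rₚ = 20 Gm = 2e+10 m; rₐ = 60 Gm = 6e+10 m.
Conservation of angular momentum gives rₚvₚ = rₐvₐ, so vₚ/vₐ = rₐ/rₚ.
vₚ/vₐ = 6e+10 / 2e+10 ≈ 3.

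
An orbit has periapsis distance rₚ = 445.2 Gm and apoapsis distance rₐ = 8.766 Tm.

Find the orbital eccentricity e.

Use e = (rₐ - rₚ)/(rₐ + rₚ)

Convert to SI: rₚ = 445.2 Gm = 4.452e+11 m; rₐ = 8.766 Tm = 8.766e+12 m.
e = (rₐ − rₚ) / (rₐ + rₚ).
e = (8.766e+12 − 4.452e+11) / (8.766e+12 + 4.452e+11) = 8.3208e+12 / 9.2112e+12 ≈ 0.9033.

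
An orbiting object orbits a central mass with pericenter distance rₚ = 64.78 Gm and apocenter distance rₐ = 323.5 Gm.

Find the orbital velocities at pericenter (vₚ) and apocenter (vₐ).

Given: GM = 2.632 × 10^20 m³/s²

Convert to SI: rₚ = 64.78 Gm = 6.478e+10 m; rₐ = 323.5 Gm = 3.235e+11 m.
Use the vis-viva equation v² = GM(2/r − 1/a) with a = (rₚ + rₐ)/2 = (6.478e+10 + 3.235e+11)/2 = 1.9414e+11 m.
vₚ = √(GM · (2/rₚ − 1/a)) = √(2.632e+20 · (2/6.478e+10 − 1/1.9414e+11)) m/s ≈ 8.228e+04 m/s = 82.28 km/s.
vₐ = √(GM · (2/rₐ − 1/a)) = √(2.632e+20 · (2/3.235e+11 − 1/1.9414e+11)) m/s ≈ 1.648e+04 m/s = 16.48 km/s.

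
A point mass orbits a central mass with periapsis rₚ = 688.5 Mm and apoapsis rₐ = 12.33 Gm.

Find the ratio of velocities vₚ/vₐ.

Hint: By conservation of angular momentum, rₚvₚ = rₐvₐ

Convert to SI: rₚ = 688.5 Mm = 6.885e+08 m; rₐ = 12.33 Gm = 1.233e+10 m.
Conservation of angular momentum gives rₚvₚ = rₐvₐ, so vₚ/vₐ = rₐ/rₚ.
vₚ/vₐ = 1.233e+10 / 6.885e+08 ≈ 17.91.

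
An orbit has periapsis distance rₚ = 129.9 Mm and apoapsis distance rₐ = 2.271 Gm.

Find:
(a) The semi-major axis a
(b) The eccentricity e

Convert to SI: rₚ = 129.9 Mm = 1.299e+08 m; rₐ = 2.271 Gm = 2.271e+09 m.
(a) a = (rₚ + rₐ) / 2 = (1.299e+08 + 2.271e+09) / 2 ≈ 1.2e+09 m = 1.2 Gm.
(b) e = (rₐ − rₚ) / (rₐ + rₚ) = (2.271e+09 − 1.299e+08) / (2.271e+09 + 1.299e+08) ≈ 0.8918.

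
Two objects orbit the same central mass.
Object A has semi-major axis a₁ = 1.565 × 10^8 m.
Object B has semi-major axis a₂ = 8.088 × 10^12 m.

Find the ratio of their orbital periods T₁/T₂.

From Kepler's third law, (T₁/T₂)² = (a₁/a₂)³, so T₁/T₂ = (a₁/a₂)^(3/2).
a₁/a₂ = 1.565e+08 / 8.088e+12 = 1.93497e-05.
T₁/T₂ = (1.93497e-05)^(3/2) ≈ 8.512e-08.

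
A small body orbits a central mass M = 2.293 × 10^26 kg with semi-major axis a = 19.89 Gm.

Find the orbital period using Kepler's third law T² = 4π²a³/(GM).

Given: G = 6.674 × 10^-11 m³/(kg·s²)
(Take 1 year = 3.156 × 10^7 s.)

Convert to SI: a = 19.89 Gm = 1.989e+10 m.
GM = G · M = 6.674e-11 · 2.293e+26 = 1.53035e+16 m³/s².
Kepler's third law: T = 2π √(a³ / GM).
Substituting a = 1.989e+10 m and GM = 1.53035e+16 m³/s²:
T = 2π √((1.989e+10)³ / 1.53035e+16) s
T ≈ 1.425e+08 s = 4.514 years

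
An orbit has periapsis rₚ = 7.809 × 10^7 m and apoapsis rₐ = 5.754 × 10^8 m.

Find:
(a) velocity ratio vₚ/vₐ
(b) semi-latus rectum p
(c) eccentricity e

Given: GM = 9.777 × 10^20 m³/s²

(a) Conservation of angular momentum (rₚvₚ = rₐvₐ) gives vₚ/vₐ = rₐ/rₚ = 5.754e+08/7.809e+07 ≈ 7.368
(b) From a = (rₚ + rₐ)/2 = 3.26745e+08 m and e = (rₐ − rₚ)/(rₐ + rₚ) = 0.761006, p = a(1 − e²) = 3.26745e+08 · (1 − (0.761006)²) ≈ 1.375e+08 m
(c) e = (rₐ − rₚ)/(rₐ + rₚ) = (5.754e+08 − 7.809e+07)/(5.754e+08 + 7.809e+07) ≈ 0.761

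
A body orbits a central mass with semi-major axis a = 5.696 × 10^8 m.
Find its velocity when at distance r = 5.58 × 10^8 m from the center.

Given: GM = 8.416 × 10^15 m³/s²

Vis-viva: v = √(GM · (2/r − 1/a)).
2/r − 1/a = 2/5.58e+08 − 1/5.696e+08 = 1.82861e-09 m⁻¹.
v = √(8.416e+15 · 1.82861e-09) m/s ≈ 3923 m/s = 3.923 km/s.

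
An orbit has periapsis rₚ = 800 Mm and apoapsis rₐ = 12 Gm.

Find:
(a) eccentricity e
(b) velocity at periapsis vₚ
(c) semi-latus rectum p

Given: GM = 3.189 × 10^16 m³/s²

Convert to SI: rₚ = 800 Mm = 8e+08 m; rₐ = 12 Gm = 1.2e+10 m.
(a) e = (rₐ − rₚ)/(rₐ + rₚ) = (1.2e+10 − 8e+08)/(1.2e+10 + 8e+08) ≈ 0.875
(b) With a = (rₚ + rₐ)/2 = 6.4e+09 m, vₚ = √(GM (2/rₚ − 1/a)) = √(3.189e+16 · (2/8e+08 − 1/6.4e+09)) m/s ≈ 8645 m/s
(c) From a = (rₚ + rₐ)/2 = 6.4e+09 m and e = (rₐ − rₚ)/(rₐ + rₚ) = 0.875, p = a(1 − e²) = 6.4e+09 · (1 − (0.875)²) ≈ 1.5e+09 m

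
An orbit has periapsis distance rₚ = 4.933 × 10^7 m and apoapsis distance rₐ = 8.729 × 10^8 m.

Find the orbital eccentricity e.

e = (rₐ − rₚ) / (rₐ + rₚ).
e = (8.729e+08 − 4.933e+07) / (8.729e+08 + 4.933e+07) = 8.2357e+08 / 9.2223e+08 ≈ 0.893.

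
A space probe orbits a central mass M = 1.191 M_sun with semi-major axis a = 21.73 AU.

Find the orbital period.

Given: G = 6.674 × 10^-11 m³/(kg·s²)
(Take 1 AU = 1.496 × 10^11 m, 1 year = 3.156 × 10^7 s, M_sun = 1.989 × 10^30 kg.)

Convert to SI: a = 21.73 AU = 3.25081e+12 m; M = 1.191 M_sun = 2.3689e+30 kg.
GM = G · M = 6.674e-11 · 2.3689e+30 = 1.581e+20 m³/s².
Kepler's third law: T = 2π √(a³ / GM).
Substituting a = 3.25081e+12 m and GM = 1.581e+20 m³/s²:
T = 2π √((3.25081e+12)³ / 1.581e+20) s
T ≈ 2.929e+09 s = 92.8 years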